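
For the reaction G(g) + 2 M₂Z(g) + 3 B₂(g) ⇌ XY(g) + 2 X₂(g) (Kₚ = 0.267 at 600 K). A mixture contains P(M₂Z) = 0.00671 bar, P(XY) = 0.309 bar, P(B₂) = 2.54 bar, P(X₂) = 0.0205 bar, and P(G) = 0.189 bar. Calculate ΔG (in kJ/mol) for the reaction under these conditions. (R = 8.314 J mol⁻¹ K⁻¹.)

ΔG = 6.23 kJ/mol

Qₚ = P(XY)·P(X₂)² / (P(G)·P(M₂Z)²·P(B₂)³) = (0.309)·(0.0205)² / ((0.189)·(0.00671)²·(2.54)³) = 0.931
ΔG = RT ln(Qₚ/Kₚ) = (8.314 J mol⁻¹ K⁻¹)(600 K) × ln(0.931/0.267)
   = (4.988 kJ/mol)(1.249) = 6.23 kJ/mol
ΔG > 0, so the forward reaction is non-spontaneous (proceeds in reverse).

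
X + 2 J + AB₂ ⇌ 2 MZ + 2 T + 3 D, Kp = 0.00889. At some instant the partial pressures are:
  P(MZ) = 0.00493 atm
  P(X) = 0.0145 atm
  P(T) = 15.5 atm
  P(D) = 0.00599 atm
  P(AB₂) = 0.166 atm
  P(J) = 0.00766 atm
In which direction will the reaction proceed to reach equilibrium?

Qp = P(MZ)²·P(T)²·P(D)³ / (P(X)·P(J)²·P(AB₂)) = (0.00493)²·(15.5)²·(0.00599)³ / ((0.0145)·(0.00766)²·(0.166)) = 0.00889
Qp = 0.00889 = Kp, so the system is already at equilibrium.

no net change (already at equilibrium)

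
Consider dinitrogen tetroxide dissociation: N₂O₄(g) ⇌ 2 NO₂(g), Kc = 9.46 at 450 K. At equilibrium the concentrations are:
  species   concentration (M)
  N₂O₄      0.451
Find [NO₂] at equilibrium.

At equilibrium, Kc = [NO₂]² / [N₂O₄] = 9.46.
([NO₂])² / (0.451) = 9.46
[NO₂]² = 4.27 ⇒ [NO₂] = 2.07 M

[NO₂] = 2.07 M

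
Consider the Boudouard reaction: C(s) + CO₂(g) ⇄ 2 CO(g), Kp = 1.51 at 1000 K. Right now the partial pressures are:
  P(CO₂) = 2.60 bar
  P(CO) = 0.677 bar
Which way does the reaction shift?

(C is a pure solid — omitted from Qp.)
Qp = P(CO)² / P(CO₂) = (0.677)² / (2.60) = 0.176
Qp = 0.176 < Kp = 1.51, so the forward reaction proceeds.

in the forward direction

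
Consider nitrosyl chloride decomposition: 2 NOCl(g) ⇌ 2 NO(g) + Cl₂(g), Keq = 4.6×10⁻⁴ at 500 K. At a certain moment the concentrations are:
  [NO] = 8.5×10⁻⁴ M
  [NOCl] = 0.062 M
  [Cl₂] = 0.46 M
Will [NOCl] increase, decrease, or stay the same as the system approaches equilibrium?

decrease

Q = [NO]²·[Cl₂] / [NOCl]² = (8.5×10⁻⁴)²·(0.46) / (0.062)² = 8.6×10⁻⁵
Q = 8.6×10⁻⁵ < Keq = 4.6×10⁻⁴: net forward reaction.
NOCl is a reactant, so it decreases.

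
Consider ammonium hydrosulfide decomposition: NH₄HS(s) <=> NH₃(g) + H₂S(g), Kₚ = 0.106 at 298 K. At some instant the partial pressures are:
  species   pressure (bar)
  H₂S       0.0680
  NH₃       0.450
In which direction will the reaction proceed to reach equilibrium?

(NH₄HS is a pure solid — omitted from Qₚ.)
Qₚ = P(NH₃)·P(H₂S) = (0.450)·(0.0680) = 0.0306
Qₚ = 0.0306 < Kₚ = 0.106, so the forward reaction proceeds.

toward products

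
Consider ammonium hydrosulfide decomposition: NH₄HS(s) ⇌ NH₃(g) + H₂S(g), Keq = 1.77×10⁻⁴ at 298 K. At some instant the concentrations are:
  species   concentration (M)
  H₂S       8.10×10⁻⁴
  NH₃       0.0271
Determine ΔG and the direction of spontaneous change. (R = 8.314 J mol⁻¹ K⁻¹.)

(NH₄HS is a pure solid — omitted from Q.)
Q = [NH₃]·[H₂S] = (0.0271)·(8.10×10⁻⁴) = 2.20×10⁻⁵
ΔG = RT ln(Q/Keq) = (8.314 J mol⁻¹ K⁻¹)(298 K) × ln(2.20×10⁻⁵/1.77×10⁻⁴)
   = (2.478 kJ/mol)(-2.085) = -5.17 kJ/mol
ΔG < 0, so the forward reaction is spontaneous (proceeds forward).

ΔG = -5.17 kJ/mol; the forward reaction is spontaneous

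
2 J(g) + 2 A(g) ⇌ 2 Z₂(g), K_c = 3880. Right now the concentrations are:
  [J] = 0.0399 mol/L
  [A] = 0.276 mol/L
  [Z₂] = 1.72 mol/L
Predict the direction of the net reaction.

to the left

Q_c = [Z₂]² / ([J]²·[A]²) = (1.72)² / ((0.0399)²·(0.276)²) = 24400
Q_c = 24400 > K_c = 3880, so the reverse reaction proceeds.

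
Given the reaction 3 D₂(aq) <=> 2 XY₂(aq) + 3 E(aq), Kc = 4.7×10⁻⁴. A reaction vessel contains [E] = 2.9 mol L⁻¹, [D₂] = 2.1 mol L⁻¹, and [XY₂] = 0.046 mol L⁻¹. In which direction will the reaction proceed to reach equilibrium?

in the reverse direction

Qc = [XY₂]²·[E]³ / [D₂]³ = (0.046)²·(2.9)³ / (2.1)³ = 0.0056
Qc = 0.0056 > Kc = 4.7×10⁻⁴, so the reverse reaction proceeds.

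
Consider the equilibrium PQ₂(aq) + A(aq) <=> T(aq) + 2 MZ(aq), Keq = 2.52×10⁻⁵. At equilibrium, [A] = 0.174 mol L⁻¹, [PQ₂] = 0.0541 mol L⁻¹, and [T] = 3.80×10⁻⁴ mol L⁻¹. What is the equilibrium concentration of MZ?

[MZ] = 0.0250 mol L⁻¹

At equilibrium, Keq = [T]·[MZ]² / ([PQ₂]·[A]) = 2.52×10⁻⁵.
(3.80×10⁻⁴)·([MZ])² / ((0.0541)·(0.174)) = 2.52×10⁻⁵
[MZ]² = 6.24×10⁻⁴ ⇒ [MZ] = 0.0250 mol L⁻¹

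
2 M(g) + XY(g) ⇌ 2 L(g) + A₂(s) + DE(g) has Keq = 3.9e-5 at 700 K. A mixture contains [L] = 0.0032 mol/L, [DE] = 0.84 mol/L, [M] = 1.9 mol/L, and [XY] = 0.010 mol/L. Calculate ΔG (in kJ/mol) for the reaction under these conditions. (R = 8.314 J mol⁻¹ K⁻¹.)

ΔG = 10.5 kJ/mol

(A₂ is a pure solid — omitted from Q.)
Q = [L]²·[DE] / ([M]²·[XY]) = (0.0032)²·(0.84) / ((1.9)²·(0.010)) = 2.38e-4
ΔG = RT ln(Q/Keq) = (8.314 J mol⁻¹ K⁻¹)(700 K) × ln(2.38e-4/3.9e-5)
   = (5.820 kJ/mol)(1.809) = 10.5 kJ/mol
ΔG > 0, so the forward reaction is non-spontaneous (proceeds in reverse).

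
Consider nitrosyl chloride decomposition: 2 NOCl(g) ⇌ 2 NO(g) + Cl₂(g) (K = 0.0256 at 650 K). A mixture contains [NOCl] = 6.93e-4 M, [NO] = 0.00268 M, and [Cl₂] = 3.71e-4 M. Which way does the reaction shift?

forward (toward products)

Q = [NO]²·[Cl₂] / [NOCl]² = (0.00268)²·(3.71e-4) / (6.93e-4)² = 0.00555
Q = 0.00555 < K = 0.0256, so the forward reaction proceeds.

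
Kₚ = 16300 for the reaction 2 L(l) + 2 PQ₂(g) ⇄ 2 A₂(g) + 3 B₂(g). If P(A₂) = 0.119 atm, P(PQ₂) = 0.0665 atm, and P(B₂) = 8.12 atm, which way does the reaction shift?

toward products

(L is a pure liquid — omitted from Qₚ.)
Qₚ = P(A₂)²·P(B₂)³ / P(PQ₂)² = (0.119)²·(8.12)³ / (0.0665)² = 1710
Qₚ = 1710 < Kₚ = 16300, so the forward reaction proceeds.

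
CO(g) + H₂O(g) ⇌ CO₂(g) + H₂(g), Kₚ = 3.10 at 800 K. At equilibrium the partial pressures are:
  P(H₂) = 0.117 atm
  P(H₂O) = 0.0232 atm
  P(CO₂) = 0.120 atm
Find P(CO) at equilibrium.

At equilibrium, Kₚ = P(CO₂)·P(H₂) / (P(CO)·P(H₂O)) = 3.10.
(0.120)·(0.117) / ((P(CO))·(0.0232)) = 3.10
P(CO) = 0.195 atm

P(CO) = 0.195 atm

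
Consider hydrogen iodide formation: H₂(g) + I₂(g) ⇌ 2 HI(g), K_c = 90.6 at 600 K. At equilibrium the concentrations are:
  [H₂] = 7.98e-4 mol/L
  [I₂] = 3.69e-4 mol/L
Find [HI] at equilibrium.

[HI] = 0.00517 mol/L

At equilibrium, K_c = [HI]² / ([H₂]·[I₂]) = 90.6.
([HI])² / ((7.98e-4)·(3.69e-4)) = 90.6
[HI]² = 2.67e-5 ⇒ [HI] = 0.00517 mol/L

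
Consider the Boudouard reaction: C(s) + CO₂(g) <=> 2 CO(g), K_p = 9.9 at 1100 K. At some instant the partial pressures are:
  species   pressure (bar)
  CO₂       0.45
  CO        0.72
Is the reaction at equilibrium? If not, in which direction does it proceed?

(C is a pure solid — omitted from Q_p.)
Q_p = P(CO)² / P(CO₂) = (0.72)² / (0.45) = 1.2
Q_p = 1.2 < K_p = 9.9, so the forward reaction proceeds.

to the right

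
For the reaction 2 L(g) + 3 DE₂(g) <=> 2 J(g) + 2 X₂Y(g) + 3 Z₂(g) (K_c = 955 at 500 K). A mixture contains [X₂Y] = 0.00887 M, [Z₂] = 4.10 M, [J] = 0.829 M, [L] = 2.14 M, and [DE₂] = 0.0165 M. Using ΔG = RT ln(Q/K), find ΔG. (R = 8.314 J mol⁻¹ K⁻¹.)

Q_c = [J]²·[X₂Y]²·[Z₂]³ / ([L]²·[DE₂]³) = (0.829)²·(0.00887)²·(4.10)³ / ((2.14)²·(0.0165)³) = 181
ΔG = RT ln(Q_c/K_c) = (8.314 J mol⁻¹ K⁻¹)(500 K) × ln(181/955)
   = (4.157 kJ/mol)(-1.663) = -6.91 kJ/mol
ΔG < 0, so the forward reaction is spontaneous (proceeds forward).

ΔG = -6.91 kJ/mol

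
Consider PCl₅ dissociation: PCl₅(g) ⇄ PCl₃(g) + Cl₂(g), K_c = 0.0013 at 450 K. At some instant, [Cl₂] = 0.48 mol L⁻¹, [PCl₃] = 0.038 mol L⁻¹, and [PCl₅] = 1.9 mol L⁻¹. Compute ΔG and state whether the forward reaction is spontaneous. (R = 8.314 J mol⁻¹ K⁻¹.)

Q_c = [PCl₃]·[Cl₂] / [PCl₅] = (0.038)·(0.48) / (1.9) = 0.00960
ΔG = RT ln(Q_c/K_c) = (8.314 J mol⁻¹ K⁻¹)(450 K) × ln(0.00960/0.0013)
   = (3.741 kJ/mol)(1.999) = 7.48 kJ/mol
ΔG > 0, so the forward reaction is non-spontaneous (proceeds in reverse).

ΔG = 7.48 kJ/mol; the forward reaction is non-spontaneous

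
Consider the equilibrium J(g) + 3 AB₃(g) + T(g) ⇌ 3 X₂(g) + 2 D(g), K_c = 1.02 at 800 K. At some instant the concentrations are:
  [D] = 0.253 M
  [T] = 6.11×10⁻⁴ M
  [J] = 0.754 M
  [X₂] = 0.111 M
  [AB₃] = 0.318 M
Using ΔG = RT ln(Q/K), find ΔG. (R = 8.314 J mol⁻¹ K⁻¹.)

Q_c = [X₂]³·[D]² / ([J]·[AB₃]³·[T]) = (0.111)³·(0.253)² / ((0.754)·(0.318)³·(6.11×10⁻⁴)) = 5.91
ΔG = RT ln(Q_c/K_c) = (8.314 J mol⁻¹ K⁻¹)(800 K) × ln(5.91/1.02)
   = (6.651 kJ/mol)(1.757) = 11.7 kJ/mol
ΔG > 0, so the forward reaction is non-spontaneous (proceeds in reverse).

ΔG = 11.7 kJ/mol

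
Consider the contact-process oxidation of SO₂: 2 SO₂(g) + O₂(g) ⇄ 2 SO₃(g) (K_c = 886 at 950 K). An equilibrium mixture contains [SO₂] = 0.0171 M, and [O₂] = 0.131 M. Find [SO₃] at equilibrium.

[SO₃] = 0.184 M

At equilibrium, K_c = [SO₃]² / ([SO₂]²·[O₂]) = 886.
([SO₃])² / ((0.0171)²·(0.131)) = 886
[SO₃]² = 0.0339 ⇒ [SO₃] = 0.184 M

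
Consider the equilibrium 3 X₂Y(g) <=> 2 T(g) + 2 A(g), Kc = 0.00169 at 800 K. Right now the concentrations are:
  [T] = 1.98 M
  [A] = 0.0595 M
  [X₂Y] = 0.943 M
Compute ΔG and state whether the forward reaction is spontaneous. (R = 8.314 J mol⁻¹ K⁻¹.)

ΔG = 15.2 kJ/mol; the forward reaction is non-spontaneous

Qc = [T]²·[A]² / [X₂Y]³ = (1.98)²·(0.0595)² / (0.943)³ = 0.0166
ΔG = RT ln(Qc/Kc) = (8.314 J mol⁻¹ K⁻¹)(800 K) × ln(0.0166/0.00169)
   = (6.651 kJ/mol)(2.285) = 15.2 kJ/mol
ΔG > 0, so the forward reaction is non-spontaneous (proceeds in reverse).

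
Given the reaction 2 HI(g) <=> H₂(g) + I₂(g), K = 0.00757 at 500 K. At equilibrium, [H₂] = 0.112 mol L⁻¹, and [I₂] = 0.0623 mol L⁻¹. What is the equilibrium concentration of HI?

At equilibrium, K = [H₂]·[I₂] / [HI]² = 0.00757.
(0.112)·(0.0623) / ([HI])² = 0.00757
[HI]² = 0.922 ⇒ [HI] = 0.960 mol L⁻¹

[HI] = 0.960 mol L⁻¹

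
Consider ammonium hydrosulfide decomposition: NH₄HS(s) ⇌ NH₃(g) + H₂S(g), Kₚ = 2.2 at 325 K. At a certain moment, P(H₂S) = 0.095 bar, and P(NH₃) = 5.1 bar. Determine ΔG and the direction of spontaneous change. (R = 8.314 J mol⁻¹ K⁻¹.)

ΔG = -4.09 kJ/mol; the forward reaction is spontaneous

(NH₄HS is a pure solid — omitted from Qₚ.)
Qₚ = P(NH₃)·P(H₂S) = (5.1)·(0.095) = 0.484
ΔG = RT ln(Qₚ/Kₚ) = (8.314 J mol⁻¹ K⁻¹)(325 K) × ln(0.484/2.2)
   = (2.702 kJ/mol)(-1.514) = -4.09 kJ/mol
ΔG < 0, so the forward reaction is spontaneous (proceeds forward).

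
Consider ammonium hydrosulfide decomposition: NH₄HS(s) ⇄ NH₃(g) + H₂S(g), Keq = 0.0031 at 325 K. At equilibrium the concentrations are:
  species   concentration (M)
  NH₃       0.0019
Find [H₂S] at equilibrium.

[H₂S] = 1.6 M

(NH₄HS is a pure solid — omitted from Keq.)
At equilibrium, Keq = [NH₃]·[H₂S] = 0.0031.
(0.0019)·([H₂S]) = 0.0031
[H₂S] = 1.63 = 1.6 M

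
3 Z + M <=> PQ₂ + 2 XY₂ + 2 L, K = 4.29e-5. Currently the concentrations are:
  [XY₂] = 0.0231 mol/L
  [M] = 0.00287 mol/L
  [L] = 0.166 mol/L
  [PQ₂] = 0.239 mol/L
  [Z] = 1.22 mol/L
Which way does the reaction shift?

Q = [PQ₂]·[XY₂]²·[L]² / ([Z]³·[M]) = (0.239)·(0.0231)²·(0.166)² / ((1.22)³·(0.00287)) = 6.74e-4
Q = 6.74e-4 > K = 4.29e-5, so the reverse reaction proceeds.

in the reverse direction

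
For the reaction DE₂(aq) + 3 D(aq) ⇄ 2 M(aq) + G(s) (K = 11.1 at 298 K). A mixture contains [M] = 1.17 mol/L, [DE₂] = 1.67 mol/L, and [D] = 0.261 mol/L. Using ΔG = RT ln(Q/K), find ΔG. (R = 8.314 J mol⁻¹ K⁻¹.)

(G is a pure solid — omitted from Q.)
Q = [M]² / ([DE₂]·[D]³) = (1.17)² / ((1.67)·(0.261)³) = 46.1
ΔG = RT ln(Q/K) = (8.314 J mol⁻¹ K⁻¹)(298 K) × ln(46.1/11.1)
   = (2.478 kJ/mol)(1.424) = 3.53 kJ/mol
ΔG > 0, so the forward reaction is non-spontaneous (proceeds in reverse).

ΔG = 3.53 kJ/mol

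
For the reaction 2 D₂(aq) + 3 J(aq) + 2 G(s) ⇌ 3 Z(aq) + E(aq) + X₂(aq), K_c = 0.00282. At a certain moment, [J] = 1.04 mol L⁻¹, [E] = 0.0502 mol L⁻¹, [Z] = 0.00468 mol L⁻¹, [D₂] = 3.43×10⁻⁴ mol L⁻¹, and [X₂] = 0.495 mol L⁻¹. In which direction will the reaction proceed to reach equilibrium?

(G is a pure solid — omitted from Q_c.)
Q_c = [Z]³·[E]·[X₂] / ([D₂]²·[J]³) = (0.00468)³·(0.0502)·(0.495) / ((3.43×10⁻⁴)²·(1.04)³) = 0.0192
Q_c = 0.0192 > K_c = 0.00282, so the reverse reaction proceeds.

in the reverse direction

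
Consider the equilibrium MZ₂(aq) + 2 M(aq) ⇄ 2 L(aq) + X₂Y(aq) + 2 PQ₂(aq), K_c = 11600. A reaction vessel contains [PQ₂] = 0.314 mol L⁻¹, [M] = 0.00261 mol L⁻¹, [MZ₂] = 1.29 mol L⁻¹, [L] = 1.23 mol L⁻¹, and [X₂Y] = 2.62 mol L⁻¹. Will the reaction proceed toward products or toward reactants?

Q_c = [L]²·[X₂Y]·[PQ₂]² / ([MZ₂]·[M]²) = (1.23)²·(2.62)·(0.314)² / ((1.29)·(0.00261)²) = 44500
Q_c = 44500 > K_c = 11600, so the reverse reaction proceeds.

toward reactants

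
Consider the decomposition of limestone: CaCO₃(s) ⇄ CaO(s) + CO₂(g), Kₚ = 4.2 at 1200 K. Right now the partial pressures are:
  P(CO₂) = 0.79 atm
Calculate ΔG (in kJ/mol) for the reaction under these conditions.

ΔG = -16.7 kJ/mol

(CaCO₃, CaO are pure solids — omitted from Qₚ.)
Qₚ = P(CO₂) = 0.790
ΔG = RT ln(Qₚ/Kₚ) = (8.314 J mol⁻¹ K⁻¹)(1200 K) × ln(0.790/4.2)
   = (9.977 kJ/mol)(-1.671) = -16.7 kJ/mol
ΔG < 0, so the forward reaction is spontaneous (proceeds forward).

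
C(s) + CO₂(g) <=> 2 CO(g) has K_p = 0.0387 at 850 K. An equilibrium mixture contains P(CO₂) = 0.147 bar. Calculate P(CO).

(C is a pure solid — omitted from K_p.)
At equilibrium, K_p = P(CO)² / P(CO₂) = 0.0387.
(P(CO))² / (0.147) = 0.0387
P(CO)² = 0.00569 ⇒ P(CO) = 0.0754 bar

P(CO) = 0.0754 bar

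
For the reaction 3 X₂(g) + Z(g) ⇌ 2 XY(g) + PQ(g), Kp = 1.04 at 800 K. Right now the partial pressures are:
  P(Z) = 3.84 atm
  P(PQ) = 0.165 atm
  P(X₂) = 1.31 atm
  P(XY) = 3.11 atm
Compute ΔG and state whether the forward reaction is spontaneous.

Qp = P(XY)²·P(PQ) / (P(X₂)³·P(Z)) = (3.11)²·(0.165) / ((1.31)³·(3.84)) = 0.185
ΔG = RT ln(Qp/Kp) = (8.314 J mol⁻¹ K⁻¹)(800 K) × ln(0.185/1.04)
   = (6.651 kJ/mol)(-1.727) = -11.5 kJ/mol
ΔG < 0, so the forward reaction is spontaneous (proceeds forward).

ΔG = -11.5 kJ/mol; the forward reaction is spontaneous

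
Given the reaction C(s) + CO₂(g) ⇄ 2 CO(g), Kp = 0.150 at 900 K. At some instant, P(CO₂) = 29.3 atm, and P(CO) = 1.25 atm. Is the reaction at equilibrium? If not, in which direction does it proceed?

forward (toward products)

(C is a pure solid — omitted from Qp.)
Qp = P(CO)² / P(CO₂) = (1.25)² / (29.3) = 0.0533
Qp = 0.0533 < Kp = 0.150, so the forward reaction proceeds.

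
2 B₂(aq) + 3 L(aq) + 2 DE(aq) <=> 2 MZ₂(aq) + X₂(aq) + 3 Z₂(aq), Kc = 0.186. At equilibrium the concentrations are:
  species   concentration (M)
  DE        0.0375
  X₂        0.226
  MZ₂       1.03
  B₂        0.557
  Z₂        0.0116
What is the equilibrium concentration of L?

[L] = 0.166 M

At equilibrium, Kc = [MZ₂]²·[X₂]·[Z₂]³ / ([B₂]²·[L]³·[DE]²) = 0.186.
(1.03)²·(0.226)·(0.0116)³ / ((0.557)²·([L])³·(0.0375)²) = 0.186
[L]³ = 0.00461 ⇒ [L] = 0.166 M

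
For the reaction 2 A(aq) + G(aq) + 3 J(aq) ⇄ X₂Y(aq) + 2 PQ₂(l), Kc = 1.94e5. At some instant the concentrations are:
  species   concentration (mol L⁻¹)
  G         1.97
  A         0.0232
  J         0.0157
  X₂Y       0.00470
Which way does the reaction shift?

(PQ₂ is a pure liquid — omitted from Qc.)
Qc = [X₂Y] / ([A]²·[G]·[J]³) = (0.00470) / ((0.0232)²·(1.97)·(0.0157)³) = 1.15e6
Qc = 1.15e6 > Kc = 1.94e5, so the reverse reaction proceeds.

in the reverse direction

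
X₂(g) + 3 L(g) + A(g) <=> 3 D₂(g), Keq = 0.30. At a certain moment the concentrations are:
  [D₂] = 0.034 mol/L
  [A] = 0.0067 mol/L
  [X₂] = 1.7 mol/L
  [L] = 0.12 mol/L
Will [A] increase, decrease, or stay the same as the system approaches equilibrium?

Q = [D₂]³ / ([X₂]·[L]³·[A]) = (0.034)³ / ((1.7)·(0.12)³·(0.0067)) = 2.0
Q = 2.0 > Keq = 0.30: net reverse reaction.
A is a reactant, so it increases.

increase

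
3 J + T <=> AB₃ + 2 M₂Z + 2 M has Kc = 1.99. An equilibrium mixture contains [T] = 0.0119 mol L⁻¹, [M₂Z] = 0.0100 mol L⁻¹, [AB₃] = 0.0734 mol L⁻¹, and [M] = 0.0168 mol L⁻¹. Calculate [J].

[J] = 0.00444 mol L⁻¹

At equilibrium, Kc = [AB₃]·[M₂Z]²·[M]² / ([J]³·[T]) = 1.99.
(0.0734)·(0.0100)²·(0.0168)² / (([J])³·(0.0119)) = 1.99
[J]³ = 8.75e-8 ⇒ [J] = 0.00444 mol L⁻¹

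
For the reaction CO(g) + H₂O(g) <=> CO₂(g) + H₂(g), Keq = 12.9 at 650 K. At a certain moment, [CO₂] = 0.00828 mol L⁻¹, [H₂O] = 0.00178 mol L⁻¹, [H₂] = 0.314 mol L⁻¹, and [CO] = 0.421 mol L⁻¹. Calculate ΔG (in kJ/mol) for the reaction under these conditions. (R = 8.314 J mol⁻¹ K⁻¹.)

Q = [CO₂]·[H₂] / ([CO]·[H₂O]) = (0.00828)·(0.314) / ((0.421)·(0.00178)) = 3.47
ΔG = RT ln(Q/Keq) = (8.314 J mol⁻¹ K⁻¹)(650 K) × ln(3.47/12.9)
   = (5.404 kJ/mol)(-1.313) = -7.10 kJ/mol
ΔG < 0, so the forward reaction is spontaneous (proceeds forward).

ΔG = -7.10 kJ/mol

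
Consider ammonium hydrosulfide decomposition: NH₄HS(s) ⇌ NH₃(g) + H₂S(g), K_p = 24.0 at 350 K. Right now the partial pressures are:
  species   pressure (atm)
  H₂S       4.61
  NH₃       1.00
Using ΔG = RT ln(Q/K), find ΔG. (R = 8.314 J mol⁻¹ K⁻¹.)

ΔG = -4.80 kJ/mol

(NH₄HS is a pure solid — omitted from Q_p.)
Q_p = P(NH₃)·P(H₂S) = (1.00)·(4.61) = 4.61
ΔG = RT ln(Q_p/K_p) = (8.314 J mol⁻¹ K⁻¹)(350 K) × ln(4.61/24.0)
   = (2.910 kJ/mol)(-1.650) = -4.80 kJ/mol
ΔG < 0, so the forward reaction is spontaneous (proceeds forward).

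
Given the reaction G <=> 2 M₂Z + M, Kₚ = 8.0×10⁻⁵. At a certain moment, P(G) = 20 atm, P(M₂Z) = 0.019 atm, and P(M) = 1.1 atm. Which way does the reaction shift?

Qₚ = P(M₂Z)²·P(M) / P(G) = (0.019)²·(1.1) / (20) = 2.0×10⁻⁵
Qₚ = 2.0×10⁻⁵ < Kₚ = 8.0×10⁻⁵, so the forward reaction proceeds.

forward (toward products)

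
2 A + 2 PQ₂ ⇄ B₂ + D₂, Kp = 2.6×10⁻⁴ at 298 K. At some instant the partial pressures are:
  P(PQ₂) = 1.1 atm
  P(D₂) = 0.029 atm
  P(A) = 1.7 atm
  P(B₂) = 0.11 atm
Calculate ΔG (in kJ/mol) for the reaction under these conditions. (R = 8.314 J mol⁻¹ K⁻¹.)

Qp = P(B₂)·P(D₂) / (P(A)²·P(PQ₂)²) = (0.11)·(0.029) / ((1.7)²·(1.1)²) = 9.12×10⁻⁴
ΔG = RT ln(Qp/Kp) = (8.314 J mol⁻¹ K⁻¹)(298 K) × ln(9.12×10⁻⁴/2.6×10⁻⁴)
   = (2.478 kJ/mol)(1.255) = 3.11 kJ/mol
ΔG > 0, so the forward reaction is non-spontaneous (proceeds in reverse).

ΔG = 3.11 kJ/mol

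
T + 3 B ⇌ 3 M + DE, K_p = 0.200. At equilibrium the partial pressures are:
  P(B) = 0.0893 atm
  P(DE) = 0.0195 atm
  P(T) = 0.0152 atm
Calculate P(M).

At equilibrium, K_p = P(M)³·P(DE) / (P(T)·P(B)³) = 0.200.
(P(M))³·(0.0195) / ((0.0152)·(0.0893)³) = 0.200
P(M)³ = 1.11×10⁻⁴ ⇒ P(M) = 0.0481 atm

P(M) = 0.0481 atm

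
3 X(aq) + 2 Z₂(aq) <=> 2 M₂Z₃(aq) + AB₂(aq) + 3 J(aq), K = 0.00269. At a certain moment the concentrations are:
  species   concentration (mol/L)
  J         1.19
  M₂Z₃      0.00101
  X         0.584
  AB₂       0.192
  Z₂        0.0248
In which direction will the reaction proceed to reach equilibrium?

Q = [M₂Z₃]²·[AB₂]·[J]³ / ([X]³·[Z₂]²) = (0.00101)²·(0.192)·(1.19)³ / ((0.584)³·(0.0248)²) = 0.00269
Q = 0.00269 = K, so the system is already at equilibrium.

at equilibrium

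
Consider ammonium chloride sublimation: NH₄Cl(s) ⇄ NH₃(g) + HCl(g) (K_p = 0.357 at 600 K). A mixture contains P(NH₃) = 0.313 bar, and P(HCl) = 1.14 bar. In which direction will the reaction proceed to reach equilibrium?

no net change (already at equilibrium)

(NH₄Cl is a pure solid — omitted from Q_p.)
Q_p = P(NH₃)·P(HCl) = (0.313)·(1.14) = 0.357
Q_p = 0.357 = K_p, so the system is already at equilibrium.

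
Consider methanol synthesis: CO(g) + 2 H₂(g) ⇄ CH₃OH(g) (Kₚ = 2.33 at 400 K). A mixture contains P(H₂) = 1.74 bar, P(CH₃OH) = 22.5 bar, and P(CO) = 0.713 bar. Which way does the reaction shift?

in the reverse direction

Qₚ = P(CH₃OH) / (P(CO)·P(H₂)²) = (22.5) / ((0.713)·(1.74)²) = 10.4
Qₚ = 10.4 > Kₚ = 2.33, so the reverse reaction proceeds.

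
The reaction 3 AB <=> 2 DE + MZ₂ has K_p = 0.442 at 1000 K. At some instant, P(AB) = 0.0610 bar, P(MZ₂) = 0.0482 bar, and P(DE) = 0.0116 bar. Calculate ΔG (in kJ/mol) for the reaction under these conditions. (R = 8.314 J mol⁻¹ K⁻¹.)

ΔG = -22.8 kJ/mol

Q_p = P(DE)²·P(MZ₂) / P(AB)³ = (0.0116)²·(0.0482) / (0.0610)³ = 0.0286
ΔG = RT ln(Q_p/K_p) = (8.314 J mol⁻¹ K⁻¹)(1000 K) × ln(0.0286/0.442)
   = (8.314 kJ/mol)(-2.738) = -22.8 kJ/mol
ΔG < 0, so the forward reaction is spontaneous (proceeds forward).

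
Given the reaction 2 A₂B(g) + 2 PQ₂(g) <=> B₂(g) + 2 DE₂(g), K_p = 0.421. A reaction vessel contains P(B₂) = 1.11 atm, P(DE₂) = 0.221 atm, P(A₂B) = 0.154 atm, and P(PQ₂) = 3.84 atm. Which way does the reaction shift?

Q_p = P(B₂)·P(DE₂)² / (P(A₂B)²·P(PQ₂)²) = (1.11)·(0.221)² / ((0.154)²·(3.84)²) = 0.155
Q_p = 0.155 < K_p = 0.421, so the forward reaction proceeds.

in the forward direction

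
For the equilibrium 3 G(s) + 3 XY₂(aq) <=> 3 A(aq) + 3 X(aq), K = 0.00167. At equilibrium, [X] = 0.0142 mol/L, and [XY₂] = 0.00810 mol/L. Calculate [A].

[A] = 0.0677 mol/L

(G is a pure solid — omitted from K.)
At equilibrium, K = [A]³·[X]³ / [XY₂]³ = 0.00167.
([A])³·(0.0142)³ / (0.00810)³ = 0.00167
[A]³ = 3.10e-4 ⇒ [A] = 0.0677 mol/L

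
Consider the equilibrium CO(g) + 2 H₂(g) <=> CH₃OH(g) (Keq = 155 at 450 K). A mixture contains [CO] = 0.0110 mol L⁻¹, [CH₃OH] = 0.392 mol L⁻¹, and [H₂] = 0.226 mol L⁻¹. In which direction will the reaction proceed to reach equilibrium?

in the reverse direction

Q = [CH₃OH] / ([CO]·[H₂]²) = (0.392) / ((0.0110)·(0.226)²) = 698
Q = 698 > Keq = 155, so the reverse reaction proceeds.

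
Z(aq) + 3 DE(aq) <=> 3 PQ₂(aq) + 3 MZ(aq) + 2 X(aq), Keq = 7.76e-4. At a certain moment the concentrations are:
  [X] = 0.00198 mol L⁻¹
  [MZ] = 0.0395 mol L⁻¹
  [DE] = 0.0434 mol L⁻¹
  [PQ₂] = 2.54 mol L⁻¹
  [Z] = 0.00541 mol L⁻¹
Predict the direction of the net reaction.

Q = [PQ₂]³·[MZ]³·[X]² / ([Z]·[DE]³) = (2.54)³·(0.0395)³·(0.00198)² / ((0.00541)·(0.0434)³) = 0.00895
Q = 0.00895 > Keq = 7.76e-4, so the reverse reaction proceeds.

in the reverse direction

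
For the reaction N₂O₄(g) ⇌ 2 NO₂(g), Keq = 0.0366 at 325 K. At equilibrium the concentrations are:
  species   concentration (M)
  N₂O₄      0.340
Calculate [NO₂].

At equilibrium, Keq = [NO₂]² / [N₂O₄] = 0.0366.
([NO₂])² / (0.340) = 0.0366
[NO₂]² = 0.0124 ⇒ [NO₂] = 0.112 M

[NO₂] = 0.112 M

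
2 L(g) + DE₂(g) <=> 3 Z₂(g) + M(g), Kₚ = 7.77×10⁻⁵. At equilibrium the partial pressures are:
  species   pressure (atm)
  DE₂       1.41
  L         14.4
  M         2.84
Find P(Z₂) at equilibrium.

At equilibrium, Kₚ = P(Z₂)³·P(M) / (P(L)²·P(DE₂)) = 7.77×10⁻⁵.
(P(Z₂))³·(2.84) / ((14.4)²·(1.41)) = 7.77×10⁻⁵
P(Z₂)³ = 0.00800 ⇒ P(Z₂) = 0.200 atm

P(Z₂) = 0.200 atm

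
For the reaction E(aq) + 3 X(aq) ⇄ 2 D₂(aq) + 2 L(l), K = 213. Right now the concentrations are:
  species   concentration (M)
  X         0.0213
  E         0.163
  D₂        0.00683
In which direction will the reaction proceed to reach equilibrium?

in the forward direction

(L is a pure liquid — omitted from Q.)
Q = [D₂]² / ([E]·[X]³) = (0.00683)² / ((0.163)·(0.0213)³) = 29.6
Q = 29.6 < K = 213, so the forward reaction proceeds.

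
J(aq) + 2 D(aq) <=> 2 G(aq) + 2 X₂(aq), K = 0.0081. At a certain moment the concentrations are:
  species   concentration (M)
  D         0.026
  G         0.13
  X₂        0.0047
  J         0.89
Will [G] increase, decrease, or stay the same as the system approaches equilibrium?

increase

Q = [G]²·[X₂]² / ([J]·[D]²) = (0.13)²·(0.0047)² / ((0.89)·(0.026)²) = 6.2×10⁻⁴
Q = 6.2×10⁻⁴ < K = 0.0081: net forward reaction.
G is a product, so it increases.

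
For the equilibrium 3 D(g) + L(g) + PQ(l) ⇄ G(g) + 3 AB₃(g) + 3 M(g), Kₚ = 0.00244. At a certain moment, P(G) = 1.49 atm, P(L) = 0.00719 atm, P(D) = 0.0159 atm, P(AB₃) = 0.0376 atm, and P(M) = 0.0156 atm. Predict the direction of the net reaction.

(PQ is a pure liquid — omitted from Qₚ.)
Qₚ = P(G)·P(AB₃)³·P(M)³ / (P(D)³·P(L)) = (1.49)·(0.0376)³·(0.0156)³ / ((0.0159)³·(0.00719)) = 0.0104
Qₚ = 0.0104 > Kₚ = 0.00244, so the reverse reaction proceeds.

in the reverse direction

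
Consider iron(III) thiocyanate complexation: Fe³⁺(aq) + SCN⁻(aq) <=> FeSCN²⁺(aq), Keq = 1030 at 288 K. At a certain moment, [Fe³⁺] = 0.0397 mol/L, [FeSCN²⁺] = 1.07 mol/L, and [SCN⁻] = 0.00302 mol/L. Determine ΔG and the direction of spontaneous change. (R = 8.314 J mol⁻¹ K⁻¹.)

Q = [FeSCN²⁺] / ([Fe³⁺]·[SCN⁻]) = (1.07) / ((0.0397)·(0.00302)) = 8920
ΔG = RT ln(Q/Keq) = (8.314 J mol⁻¹ K⁻¹)(288 K) × ln(8920/1030)
   = (2.394 kJ/mol)(2.159) = 5.17 kJ/mol
ΔG > 0, so the forward reaction is non-spontaneous (proceeds in reverse).

ΔG = 5.17 kJ/mol; the forward reaction is non-spontaneous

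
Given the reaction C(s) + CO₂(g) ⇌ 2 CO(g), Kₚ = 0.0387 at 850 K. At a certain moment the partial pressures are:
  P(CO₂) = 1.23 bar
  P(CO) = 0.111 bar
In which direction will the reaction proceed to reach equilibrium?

(C is a pure solid — omitted from Qₚ.)
Qₚ = P(CO)² / P(CO₂) = (0.111)² / (1.23) = 0.0100
Qₚ = 0.0100 < Kₚ = 0.0387, so the forward reaction proceeds.

to the right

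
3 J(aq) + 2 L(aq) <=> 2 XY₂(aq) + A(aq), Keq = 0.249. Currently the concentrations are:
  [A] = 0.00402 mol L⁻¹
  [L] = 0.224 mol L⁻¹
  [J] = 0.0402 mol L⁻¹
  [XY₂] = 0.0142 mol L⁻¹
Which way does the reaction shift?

Q = [XY₂]²·[A] / ([J]³·[L]²) = (0.0142)²·(0.00402) / ((0.0402)³·(0.224)²) = 0.249
Q = 0.249 = Keq, so the system is already at equilibrium.

neither direction; the system is at equilibrium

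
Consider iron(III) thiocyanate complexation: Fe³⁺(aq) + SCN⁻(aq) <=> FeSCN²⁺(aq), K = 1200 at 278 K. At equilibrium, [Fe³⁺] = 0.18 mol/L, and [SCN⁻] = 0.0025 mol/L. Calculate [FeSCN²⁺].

[FeSCN²⁺] = 0.54 mol/L

At equilibrium, K = [FeSCN²⁺] / ([Fe³⁺]·[SCN⁻]) = 1200.
([FeSCN²⁺]) / ((0.18)·(0.0025)) = 1200
[FeSCN²⁺] = 0.540 = 0.54 mol/L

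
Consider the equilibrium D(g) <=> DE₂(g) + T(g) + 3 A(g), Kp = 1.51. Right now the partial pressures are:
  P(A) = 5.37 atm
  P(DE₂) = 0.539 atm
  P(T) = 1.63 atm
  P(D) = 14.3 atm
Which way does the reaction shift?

Qp = P(DE₂)·P(T)·P(A)³ / P(D) = (0.539)·(1.63)·(5.37)³ / (14.3) = 9.51
Qp = 9.51 > Kp = 1.51, so the reverse reaction proceeds.

reverse (toward reactants)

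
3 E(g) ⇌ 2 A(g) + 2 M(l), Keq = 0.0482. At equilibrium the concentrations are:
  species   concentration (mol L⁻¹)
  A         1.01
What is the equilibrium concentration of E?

[E] = 2.77 mol L⁻¹

(M is a pure liquid — omitted from Keq.)
At equilibrium, Keq = [A]² / [E]³ = 0.0482.
(1.01)² / ([E])³ = 0.0482
[E]³ = 21.2 ⇒ [E] = 2.77 mol L⁻¹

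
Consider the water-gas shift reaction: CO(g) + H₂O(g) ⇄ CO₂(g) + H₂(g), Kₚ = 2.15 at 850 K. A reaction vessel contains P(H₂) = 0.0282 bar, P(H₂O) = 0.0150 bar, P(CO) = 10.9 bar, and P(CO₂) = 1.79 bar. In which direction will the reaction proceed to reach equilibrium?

forward (toward products)

Qₚ = P(CO₂)·P(H₂) / (P(CO)·P(H₂O)) = (1.79)·(0.0282) / ((10.9)·(0.0150)) = 0.309
Qₚ = 0.309 < Kₚ = 2.15, so the forward reaction proceeds.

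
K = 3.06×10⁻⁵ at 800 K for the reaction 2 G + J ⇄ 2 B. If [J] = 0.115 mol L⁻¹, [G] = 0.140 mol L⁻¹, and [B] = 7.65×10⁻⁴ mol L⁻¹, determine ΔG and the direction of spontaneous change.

Q = [B]² / ([G]²·[J]) = (7.65×10⁻⁴)² / ((0.140)²·(0.115)) = 2.60×10⁻⁴
ΔG = RT ln(Q/K) = (8.314 J mol⁻¹ K⁻¹)(800 K) × ln(2.60×10⁻⁴/3.06×10⁻⁵)
   = (6.651 kJ/mol)(2.140) = 14.2 kJ/mol
ΔG > 0, so the forward reaction is non-spontaneous (proceeds in reverse).

ΔG = 14.2 kJ/mol; the forward reaction is non-spontaneous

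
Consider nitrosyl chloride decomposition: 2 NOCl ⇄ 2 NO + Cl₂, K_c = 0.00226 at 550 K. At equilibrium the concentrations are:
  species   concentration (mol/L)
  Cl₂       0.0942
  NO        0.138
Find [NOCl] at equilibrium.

[NOCl] = 0.891 mol/L

At equilibrium, K_c = [NO]²·[Cl₂] / [NOCl]² = 0.00226.
(0.138)²·(0.0942) / ([NOCl])² = 0.00226
[NOCl]² = 0.794 ⇒ [NOCl] = 0.891 mol/L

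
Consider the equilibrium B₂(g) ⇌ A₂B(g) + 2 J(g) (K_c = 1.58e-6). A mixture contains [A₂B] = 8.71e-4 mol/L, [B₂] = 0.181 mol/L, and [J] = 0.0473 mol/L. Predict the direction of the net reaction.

to the left

Q_c = [A₂B]·[J]² / [B₂] = (8.71e-4)·(0.0473)² / (0.181) = 1.08e-5
Q_c = 1.08e-5 > K_c = 1.58e-6, so the reverse reaction proceeds.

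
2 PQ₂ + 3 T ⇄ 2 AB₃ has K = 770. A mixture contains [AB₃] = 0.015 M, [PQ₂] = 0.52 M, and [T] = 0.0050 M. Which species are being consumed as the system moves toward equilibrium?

AB₃ (products)

Q = [AB₃]² / ([PQ₂]²·[T]³) = (0.015)² / ((0.52)²·(0.0050)³) = 6700
Q = 6700 > K = 770: net reverse reaction.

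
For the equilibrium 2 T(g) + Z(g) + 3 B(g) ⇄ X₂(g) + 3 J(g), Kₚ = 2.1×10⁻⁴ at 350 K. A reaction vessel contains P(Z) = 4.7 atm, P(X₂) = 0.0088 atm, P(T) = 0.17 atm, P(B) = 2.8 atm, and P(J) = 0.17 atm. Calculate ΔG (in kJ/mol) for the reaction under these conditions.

ΔG = -7.78 kJ/mol

Qₚ = P(X₂)·P(J)³ / (P(T)²·P(Z)·P(B)³) = (0.0088)·(0.17)³ / ((0.17)²·(4.7)·(2.8)³) = 1.45×10⁻⁵
ΔG = RT ln(Qₚ/Kₚ) = (8.314 J mol⁻¹ K⁻¹)(350 K) × ln(1.45×10⁻⁵/2.1×10⁻⁴)
   = (2.910 kJ/mol)(-2.673) = -7.78 kJ/mol
ΔG < 0, so the forward reaction is spontaneous (proceeds forward).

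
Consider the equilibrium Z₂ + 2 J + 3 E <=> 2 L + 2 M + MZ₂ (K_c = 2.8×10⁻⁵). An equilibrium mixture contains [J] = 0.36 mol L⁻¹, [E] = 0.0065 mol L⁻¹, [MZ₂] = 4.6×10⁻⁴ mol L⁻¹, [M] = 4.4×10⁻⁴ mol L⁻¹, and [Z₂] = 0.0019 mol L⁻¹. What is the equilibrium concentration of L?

[L] = 0.0046 mol L⁻¹

At equilibrium, K_c = [L]²·[M]²·[MZ₂] / ([Z₂]·[J]²·[E]³) = 2.8×10⁻⁵.
([L])²·(4.4×10⁻⁴)²·(4.6×10⁻⁴) / ((0.0019)·(0.36)²·(0.0065)³) = 2.8×10⁻⁵
[L]² = 2.13×10⁻⁵ ⇒ [L] = 0.0046 mol L⁻¹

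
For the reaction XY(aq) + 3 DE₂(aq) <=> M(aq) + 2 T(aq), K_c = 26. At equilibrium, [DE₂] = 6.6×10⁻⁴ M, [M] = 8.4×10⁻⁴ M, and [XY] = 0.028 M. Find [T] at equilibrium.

At equilibrium, K_c = [M]·[T]² / ([XY]·[DE₂]³) = 26.
(8.4×10⁻⁴)·([T])² / ((0.028)·(6.6×10⁻⁴)³) = 26
[T]² = 2.49×10⁻⁷ ⇒ [T] = 5.0×10⁻⁴ M

[T] = 5.0×10⁻⁴ M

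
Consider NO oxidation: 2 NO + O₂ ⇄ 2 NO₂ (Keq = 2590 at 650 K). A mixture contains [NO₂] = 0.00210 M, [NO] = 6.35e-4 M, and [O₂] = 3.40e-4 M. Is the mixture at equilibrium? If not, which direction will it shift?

no; Q > K, reaction proceeds in reverse

Q = [NO₂]² / ([NO]²·[O₂]) = (0.00210)² / ((6.35e-4)²·(3.40e-4)) = 32200
Q = 32200 > Keq = 2590: net reverse reaction.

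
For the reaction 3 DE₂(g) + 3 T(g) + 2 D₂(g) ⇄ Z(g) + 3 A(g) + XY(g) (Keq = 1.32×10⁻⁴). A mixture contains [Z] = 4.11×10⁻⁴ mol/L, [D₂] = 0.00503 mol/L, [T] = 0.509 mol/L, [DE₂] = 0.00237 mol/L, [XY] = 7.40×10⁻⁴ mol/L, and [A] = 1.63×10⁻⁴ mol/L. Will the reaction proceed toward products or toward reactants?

in the forward direction

Q = [Z]·[A]³·[XY] / ([DE₂]³·[T]³·[D₂]²) = (4.11×10⁻⁴)·(1.63×10⁻⁴)³·(7.40×10⁻⁴) / ((0.00237)³·(0.509)³·(0.00503)²) = 2.97×10⁻⁵
Q = 2.97×10⁻⁵ < Keq = 1.32×10⁻⁴, so the forward reaction proceeds.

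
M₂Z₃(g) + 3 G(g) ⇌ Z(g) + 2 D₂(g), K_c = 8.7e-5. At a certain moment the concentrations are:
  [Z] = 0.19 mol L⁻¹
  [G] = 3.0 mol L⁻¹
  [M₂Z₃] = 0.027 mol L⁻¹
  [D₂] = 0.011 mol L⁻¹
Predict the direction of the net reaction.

in the forward direction

Q_c = [Z]·[D₂]² / ([M₂Z₃]·[G]³) = (0.19)·(0.011)² / ((0.027)·(3.0)³) = 3.2e-5
Q_c = 3.2e-5 < K_c = 8.7e-5, so the forward reaction proceeds.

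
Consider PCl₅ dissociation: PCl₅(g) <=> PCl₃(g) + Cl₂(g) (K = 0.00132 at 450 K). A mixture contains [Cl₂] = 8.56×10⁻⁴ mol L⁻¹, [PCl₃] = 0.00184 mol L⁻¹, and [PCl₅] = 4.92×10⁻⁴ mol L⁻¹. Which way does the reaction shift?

to the left

Q = [PCl₃]·[Cl₂] / [PCl₅] = (0.00184)·(8.56×10⁻⁴) / (4.92×10⁻⁴) = 0.00320
Q = 0.00320 > K = 0.00132, so the reverse reaction proceeds.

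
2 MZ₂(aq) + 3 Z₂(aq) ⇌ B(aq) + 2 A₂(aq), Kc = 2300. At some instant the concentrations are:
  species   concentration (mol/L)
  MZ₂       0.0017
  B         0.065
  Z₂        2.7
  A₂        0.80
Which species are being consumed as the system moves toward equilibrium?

Qc = [B]·[A₂]² / ([MZ₂]²·[Z₂]³) = (0.065)·(0.80)² / ((0.0017)²·(2.7)³) = 730
Qc = 730 < Kc = 2300: net forward reaction.

MZ₂, Z₂ (reactants)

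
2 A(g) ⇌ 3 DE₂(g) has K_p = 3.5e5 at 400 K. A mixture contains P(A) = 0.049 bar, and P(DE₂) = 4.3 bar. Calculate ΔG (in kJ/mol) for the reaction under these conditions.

ΔG = -7.84 kJ/mol

Q_p = P(DE₂)³ / P(A)² = (4.3)³ / (0.049)² = 33100
ΔG = RT ln(Q_p/K_p) = (8.314 J mol⁻¹ K⁻¹)(400 K) × ln(33100/3.5e5)
   = (3.326 kJ/mol)(-2.358) = -7.84 kJ/mol
ΔG < 0, so the forward reaction is spontaneous (proceeds forward).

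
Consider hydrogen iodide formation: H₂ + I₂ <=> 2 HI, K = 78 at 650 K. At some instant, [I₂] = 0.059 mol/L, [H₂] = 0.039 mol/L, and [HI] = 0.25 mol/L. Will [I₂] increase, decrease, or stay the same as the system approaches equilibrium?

decrease

Q = [HI]² / ([H₂]·[I₂]) = (0.25)² / ((0.039)·(0.059)) = 27
Q = 27 < K = 78: net forward reaction.
I₂ is a reactant, so it decreases.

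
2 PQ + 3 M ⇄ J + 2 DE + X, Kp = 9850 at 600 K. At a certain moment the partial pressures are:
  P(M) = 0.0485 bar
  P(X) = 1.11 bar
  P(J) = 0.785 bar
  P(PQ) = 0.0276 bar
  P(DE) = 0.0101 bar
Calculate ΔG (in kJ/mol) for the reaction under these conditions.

Qp = P(J)·P(DE)²·P(X) / (P(PQ)²·P(M)³) = (0.785)·(0.0101)²·(1.11) / ((0.0276)²·(0.0485)³) = 1020
ΔG = RT ln(Qp/Kp) = (8.314 J mol⁻¹ K⁻¹)(600 K) × ln(1020/9850)
   = (4.988 kJ/mol)(-2.268) = -11.3 kJ/mol
ΔG < 0, so the forward reaction is spontaneous (proceeds forward).

ΔG = -11.3 kJ/mol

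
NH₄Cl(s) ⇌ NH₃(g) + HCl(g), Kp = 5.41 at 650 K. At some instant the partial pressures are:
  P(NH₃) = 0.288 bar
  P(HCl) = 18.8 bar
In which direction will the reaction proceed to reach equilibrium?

(NH₄Cl is a pure solid — omitted from Qp.)
Qp = P(NH₃)·P(HCl) = (0.288)·(18.8) = 5.41
Qp = 5.41 = Kp, so the system is already at equilibrium.

at equilibrium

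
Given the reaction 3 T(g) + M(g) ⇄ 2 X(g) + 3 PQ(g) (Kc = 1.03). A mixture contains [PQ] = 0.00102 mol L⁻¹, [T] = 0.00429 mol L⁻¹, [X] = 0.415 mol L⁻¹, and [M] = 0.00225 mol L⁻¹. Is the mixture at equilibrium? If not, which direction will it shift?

Qc = [X]²·[PQ]³ / ([T]³·[M]) = (0.415)²·(0.00102)³ / ((0.00429)³·(0.00225)) = 1.03
Qc = 1.03 = Kc; the system is at equilibrium.

yes, at equilibrium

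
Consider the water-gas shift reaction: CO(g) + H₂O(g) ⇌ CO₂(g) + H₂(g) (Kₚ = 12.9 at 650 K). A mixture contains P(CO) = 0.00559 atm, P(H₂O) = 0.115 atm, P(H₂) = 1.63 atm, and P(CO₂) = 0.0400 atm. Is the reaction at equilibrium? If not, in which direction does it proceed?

toward reactants

Qₚ = P(CO₂)·P(H₂) / (P(CO)·P(H₂O)) = (0.0400)·(1.63) / ((0.00559)·(0.115)) = 101
Qₚ = 101 > Kₚ = 12.9, so the reverse reaction proceeds.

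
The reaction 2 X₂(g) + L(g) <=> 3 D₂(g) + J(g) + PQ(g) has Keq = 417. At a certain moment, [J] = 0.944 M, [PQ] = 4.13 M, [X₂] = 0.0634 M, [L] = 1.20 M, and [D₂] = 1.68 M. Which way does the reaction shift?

Q = [D₂]³·[J]·[PQ] / ([X₂]²·[L]) = (1.68)³·(0.944)·(4.13) / ((0.0634)²·(1.20)) = 3830
Q = 3830 > Keq = 417, so the reverse reaction proceeds.

toward reactants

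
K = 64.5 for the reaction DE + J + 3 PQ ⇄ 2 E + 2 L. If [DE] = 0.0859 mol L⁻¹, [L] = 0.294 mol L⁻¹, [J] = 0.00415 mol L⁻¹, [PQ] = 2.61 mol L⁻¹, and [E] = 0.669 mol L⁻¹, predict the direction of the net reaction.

Q = [E]²·[L]² / ([DE]·[J]·[PQ]³) = (0.669)²·(0.294)² / ((0.0859)·(0.00415)·(2.61)³) = 6.10
Q = 6.10 < K = 64.5, so the forward reaction proceeds.

forward (toward products)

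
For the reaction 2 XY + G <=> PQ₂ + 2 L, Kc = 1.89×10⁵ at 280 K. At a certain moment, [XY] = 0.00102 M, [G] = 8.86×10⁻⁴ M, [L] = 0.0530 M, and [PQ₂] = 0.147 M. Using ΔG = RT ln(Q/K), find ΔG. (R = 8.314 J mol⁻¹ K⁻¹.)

Qc = [PQ₂]·[L]² / ([XY]²·[G]) = (0.147)·(0.0530)² / ((0.00102)²·(8.86×10⁻⁴)) = 4.48×10⁵
ΔG = RT ln(Qc/Kc) = (8.314 J mol⁻¹ K⁻¹)(280 K) × ln(4.48×10⁵/1.89×10⁵)
   = (2.328 kJ/mol)(0.8630) = 2.01 kJ/mol
ΔG > 0, so the forward reaction is non-spontaneous (proceeds in reverse).

ΔG = 2.01 kJ/mol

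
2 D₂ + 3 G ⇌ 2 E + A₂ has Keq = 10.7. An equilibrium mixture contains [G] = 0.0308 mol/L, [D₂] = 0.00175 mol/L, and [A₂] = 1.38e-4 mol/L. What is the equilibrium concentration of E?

[E] = 0.00263 mol/L

At equilibrium, Keq = [E]²·[A₂] / ([D₂]²·[G]³) = 10.7.
([E])²·(1.38e-4) / ((0.00175)²·(0.0308)³) = 10.7
[E]² = 6.94e-6 ⇒ [E] = 0.00263 mol/L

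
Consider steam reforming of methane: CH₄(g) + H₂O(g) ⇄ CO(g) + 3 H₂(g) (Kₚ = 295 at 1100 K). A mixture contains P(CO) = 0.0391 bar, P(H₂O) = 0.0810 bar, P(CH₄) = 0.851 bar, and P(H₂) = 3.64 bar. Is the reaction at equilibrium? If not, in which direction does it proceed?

Qₚ = P(CO)·P(H₂)³ / (P(CH₄)·P(H₂O)) = (0.0391)·(3.64)³ / ((0.851)·(0.0810)) = 27.4
Qₚ = 27.4 < Kₚ = 295, so the forward reaction proceeds.

to the right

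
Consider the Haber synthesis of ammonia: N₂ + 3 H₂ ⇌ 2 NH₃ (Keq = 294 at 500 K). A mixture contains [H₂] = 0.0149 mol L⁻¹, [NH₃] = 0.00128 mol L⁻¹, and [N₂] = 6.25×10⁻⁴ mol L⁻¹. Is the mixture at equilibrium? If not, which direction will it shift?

no; Q > K, reaction proceeds in reverse

Q = [NH₃]² / ([N₂]·[H₂]³) = (0.00128)² / ((6.25×10⁻⁴)·(0.0149)³) = 792
Q = 792 > Keq = 294: net reverse reaction.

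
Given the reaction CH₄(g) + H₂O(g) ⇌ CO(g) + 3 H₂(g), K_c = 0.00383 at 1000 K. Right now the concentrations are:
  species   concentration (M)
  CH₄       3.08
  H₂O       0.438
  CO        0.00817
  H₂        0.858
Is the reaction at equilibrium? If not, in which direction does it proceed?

Q_c = [CO]·[H₂]³ / ([CH₄]·[H₂O]) = (0.00817)·(0.858)³ / ((3.08)·(0.438)) = 0.00383
Q_c = 0.00383 = K_c, so the system is already at equilibrium.

neither direction; the system is at equilibrium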